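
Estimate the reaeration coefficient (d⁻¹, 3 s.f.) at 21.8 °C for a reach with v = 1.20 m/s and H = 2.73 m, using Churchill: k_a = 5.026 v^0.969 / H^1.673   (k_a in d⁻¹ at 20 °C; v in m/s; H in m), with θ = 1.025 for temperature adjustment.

k_a ≈ 1.17 d⁻¹

k_a(20) = 5.026 × 1.20^0.969 / 2.73^1.673 = 5.026 × 1.193 / 5.367 = 1.118 d⁻¹.
k_a(21.8) = 1.118 × 1.025^(21.8−20) = 1.118 × 1.045 = 1.168 d⁻¹.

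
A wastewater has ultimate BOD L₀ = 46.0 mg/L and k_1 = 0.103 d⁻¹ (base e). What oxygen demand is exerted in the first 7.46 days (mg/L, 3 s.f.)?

y ≈ 24.7 mg/L

y_t = L₀(1 − e^(−k_1 t)) = 46.0 × (1 − e^(−0.103×7.46))
= 46.0 × (1 − 0.4638) = 46.0 × 0.5362 = 24.67 mg/L.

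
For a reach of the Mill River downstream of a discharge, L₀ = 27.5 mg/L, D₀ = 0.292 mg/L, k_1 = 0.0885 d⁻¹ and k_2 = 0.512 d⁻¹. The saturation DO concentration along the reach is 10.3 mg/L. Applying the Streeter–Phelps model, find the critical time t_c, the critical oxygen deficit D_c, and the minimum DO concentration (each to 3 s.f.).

t_c ≈ 4.02 d; D_c ≈ 3.33 mg/L; min DO ≈ 6.97 mg/L

At the critical point dD/dt = 0, so k_1 L₀ e^(−k_1 t) = k_2 D. Substituting D(t) from the Streeter–Phelps equation and solving for t gives
t_c = ln[(k_2/k_1)(1 − D₀(k_2−k_1)/(k_1 L₀))] / (k_2−k_1).
Here k_2−k_1 = 0.4235 d⁻¹ and 1 − D₀(k_2−k_1)/(k_1 L₀) = 1 − 0.292×0.4235/(0.0885×27.5) = 0.9492, so
t_c = ln(5.785 × 0.9492) / 0.4235 = 1.703 / 0.4235 = 4.022 d.
D_c = (k_1/k_2) L₀ e^(−k_1 t_c) = (0.0885/0.512) × 27.5 × e^(−0.0885×4.022) = 0.1729 × 27.5 × 0.7005 = 3.330 mg/L.
Minimum DO = C_s − D_c = 10.3 − 3.330 = 6.970 mg/L.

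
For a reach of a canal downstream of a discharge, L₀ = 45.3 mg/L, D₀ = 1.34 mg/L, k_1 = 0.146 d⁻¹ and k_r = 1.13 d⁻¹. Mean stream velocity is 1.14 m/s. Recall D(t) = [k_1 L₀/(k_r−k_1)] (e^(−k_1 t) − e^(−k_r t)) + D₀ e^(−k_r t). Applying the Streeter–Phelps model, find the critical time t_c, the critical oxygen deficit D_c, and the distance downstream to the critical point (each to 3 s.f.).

t_c = [1/(k_r−k_1)] ln[(k_r/k_1)(1 − D₀(k_r−k_1)/(k_1 L₀))]
= [1/(1.13−0.146)] ln[(1.13/0.146)(1 − 1.34×0.9840/(0.146×45.3))]
= (1/0.9840) ln[7.740 × 0.8006] = 1.016 × ln(6.197) = 1.016 × 1.824 = 1.854 d.
L(t_c) = L₀ e^(−k_1 t_c) = 45.3 × 0.7629 = 34.56 mg/L, and at the critical point k_r D_c = k_1 L, so D_c = (0.146/1.13) × 34.56 = 4.465 mg/L.
x_c = v t_c = 1.14 m/s × 1.854 d × 86400 s/d = 182600 m ≈ 183 km.

t_c ≈ 1.85 d; D_c ≈ 4.47 mg/L; x_c ≈ 183 km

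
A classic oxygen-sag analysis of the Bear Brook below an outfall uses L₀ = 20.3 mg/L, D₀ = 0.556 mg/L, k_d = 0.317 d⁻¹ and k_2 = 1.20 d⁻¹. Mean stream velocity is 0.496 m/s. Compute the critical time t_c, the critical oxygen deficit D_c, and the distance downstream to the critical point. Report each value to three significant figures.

t_c ≈ 1.42 d; D_c ≈ 3.42 mg/L; x_c ≈ 60.8 km

With k_2/k_d = 3.785 and 1 − D₀(k_2−k_d)/(k_d L₀) = 0.9237,
t_c = ln(3.785 × 0.9237) / (1.20 − 0.317) = ln(3.497) / 0.8830 = 1.252/0.8830 = 1.418 d.
D_c = (k_d/k_2) L₀ e^(−k_d t_c) = (0.317/1.20) × 20.3 × e^(−0.317×1.418) = 0.2642 × 20.3 × 0.6380 = 3.421 mg/L.
x_c = v t_c = 0.496 m/s × 1.418 d × 86400 s/d = 60750 m ≈ 60.8 km.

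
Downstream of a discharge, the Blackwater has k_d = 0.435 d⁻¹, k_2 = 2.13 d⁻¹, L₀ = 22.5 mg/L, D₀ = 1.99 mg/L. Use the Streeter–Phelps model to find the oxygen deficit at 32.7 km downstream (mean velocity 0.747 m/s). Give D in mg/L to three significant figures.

D ≈ 3.35 mg/L

Travel time t = x/v = 32.7 km / (0.747 m/s) = 32700 m / 0.747 m/s = 43780 s = 0.5067 d.
k_d L₀/(k_2−k_d) = 0.435×22.5/(2.13−0.435) = 9.787/1.695 = 5.774 mg/L.
e^(−k_d t) = e^(−0.435×0.5067) = 0.8022; e^(−k_2 t) = e^(−2.13×0.5067) = 0.3399.
D = 5.774 × (0.8022 − 0.3399) + 1.99 × 0.3399 = 2.670 + 0.6764 = 3.346 mg/L.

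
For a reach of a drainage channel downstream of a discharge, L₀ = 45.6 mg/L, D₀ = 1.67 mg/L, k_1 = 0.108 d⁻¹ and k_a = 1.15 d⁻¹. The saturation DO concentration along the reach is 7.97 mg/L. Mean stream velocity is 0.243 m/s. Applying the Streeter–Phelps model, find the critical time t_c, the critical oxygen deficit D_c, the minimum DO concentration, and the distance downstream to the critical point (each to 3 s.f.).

With k_a/k_1 = 10.65 and 1 − D₀(k_a−k_1)/(k_1 L₀) = 0.6467,
t_c = ln(10.65 × 0.6467) / (1.15 − 0.108) = ln(6.886) / 1.042 = 1.929/1.042 = 1.852 d.
L(t_c) = L₀ e^(−k_1 t_c) = 45.6 × 0.8187 = 37.33 mg/L, and at the critical point k_a D_c = k_1 L, so D_c = (0.108/1.15) × 37.33 = 3.506 mg/L.
Minimum DO = C_s − D_c = 7.97 − 3.506 = 4.464 mg/L.
x_c = v t_c = 0.243 m/s × 1.852 d × 86400 s/d = 38880 m ≈ 38.9 km.

t_c ≈ 1.85 d; D_c ≈ 3.51 mg/L; min DO ≈ 4.46 mg/L; x_c ≈ 38.9 km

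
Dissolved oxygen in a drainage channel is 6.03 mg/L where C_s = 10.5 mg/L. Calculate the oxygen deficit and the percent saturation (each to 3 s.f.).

D = C_s − C = 10.5 − 6.03 = 4.47 mg/L.
% saturation = 6.03/10.5 × 100 = 57.4 %.

D ≈ 4.47 mg/L; 57.4 % saturation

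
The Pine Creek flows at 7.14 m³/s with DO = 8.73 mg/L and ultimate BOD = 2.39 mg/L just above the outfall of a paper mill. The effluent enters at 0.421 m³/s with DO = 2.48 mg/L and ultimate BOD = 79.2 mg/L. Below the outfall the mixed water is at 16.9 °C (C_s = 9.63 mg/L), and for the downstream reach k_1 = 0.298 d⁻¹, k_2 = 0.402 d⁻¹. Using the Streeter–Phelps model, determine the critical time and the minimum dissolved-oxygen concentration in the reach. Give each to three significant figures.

Mixed DO = (7.14×8.73 + 0.421×2.48)/(7.14+0.421) = 63.38/7.561 = 8.382 mg/L.
Mixed L₀ = (7.14×2.39 + 0.421×79.2)/(7.561) = 50.41/7.561 = 6.667 mg/L.
Initial deficit D₀ = C_s − DO₀ = 9.63 − 8.382 = 1.248 mg/L.
t_c = (1/0.1040) ln[(0.402/0.298)(1 − 1.248×0.1040/(0.298×6.667))] = 9.615 × ln(1.261) = 2.229 d.
D_c = (0.298/0.402) × 6.667 × e^(−0.298×2.229) = 0.7413 × 6.667 × 0.5147 = 2.544 mg/L.
Minimum DO = 9.63 − 2.544 = 7.086 mg/L.

t_c ≈ 2.23 d; minimum DO ≈ 7.09 mg/L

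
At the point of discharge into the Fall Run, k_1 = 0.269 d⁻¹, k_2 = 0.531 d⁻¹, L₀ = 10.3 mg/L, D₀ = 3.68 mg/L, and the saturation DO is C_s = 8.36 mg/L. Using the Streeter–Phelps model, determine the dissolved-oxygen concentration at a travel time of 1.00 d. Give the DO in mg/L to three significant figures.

DO ≈ 4.33 mg/L

k_1 L₀/(k_2−k_1) = 0.269×10.3/(0.531−0.269) = 2.771/0.2620 = 10.58 mg/L.
e^(−k_1 t) = e^(−0.269×1.000) = 0.7641; e^(−k_2 t) = e^(−0.531×1.000) = 0.5880.
D = 10.58 × (0.7641 − 0.5880) + 3.68 × 0.5880 = 1.863 + 2.164 = 4.026 mg/L.
DO = C_s − D = 8.36 − 4.026 = 4.334 mg/L.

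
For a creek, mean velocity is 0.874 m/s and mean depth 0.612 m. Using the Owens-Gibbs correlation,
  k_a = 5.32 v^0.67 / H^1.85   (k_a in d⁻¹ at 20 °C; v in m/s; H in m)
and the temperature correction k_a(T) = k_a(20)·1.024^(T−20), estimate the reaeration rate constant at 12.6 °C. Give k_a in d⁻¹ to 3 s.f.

k_a ≈ 10.1 d⁻¹

k_a(20) = 5.32 × 0.874^0.67 / 0.612^1.85 = 5.32 × 0.9137 / 0.4032 = 12.06 d⁻¹.
k_a(12.6) = 12.06 × 1.024^(12.6−20) = 12.06 × 0.8390 = 10.12 d⁻¹.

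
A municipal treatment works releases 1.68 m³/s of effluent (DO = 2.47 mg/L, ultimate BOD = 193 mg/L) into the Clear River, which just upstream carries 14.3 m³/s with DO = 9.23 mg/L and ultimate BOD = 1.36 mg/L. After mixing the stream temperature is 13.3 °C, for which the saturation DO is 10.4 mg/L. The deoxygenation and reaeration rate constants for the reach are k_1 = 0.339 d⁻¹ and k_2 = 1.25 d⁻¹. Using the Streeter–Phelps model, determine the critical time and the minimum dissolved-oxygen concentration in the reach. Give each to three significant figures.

t_c ≈ 1.14 d; minimum DO ≈ 6.43 mg/L

Mixed DO = (14.3×9.23 + 1.68×2.47)/(14.3+1.68) = 136.1/15.98 = 8.519 mg/L.
Mixed L₀ = (14.3×1.36 + 1.68×193)/(15.98) = 343.7/15.98 = 21.51 mg/L.
Initial deficit D₀ = C_s − DO₀ = 10.4 − 8.519 = 1.881 mg/L.
t_c = (1/0.9110) ln[(1.25/0.339)(1 − 1.881×0.9110/(0.339×21.51))] = 1.098 × ln(2.821) = 1.138 d.
D_c = (0.339/1.25) × 21.51 × e^(−0.339×1.138) = 0.2712 × 21.51 × 0.6798 = 3.965 mg/L.
Minimum DO = 10.4 − 3.965 = 6.435 mg/L.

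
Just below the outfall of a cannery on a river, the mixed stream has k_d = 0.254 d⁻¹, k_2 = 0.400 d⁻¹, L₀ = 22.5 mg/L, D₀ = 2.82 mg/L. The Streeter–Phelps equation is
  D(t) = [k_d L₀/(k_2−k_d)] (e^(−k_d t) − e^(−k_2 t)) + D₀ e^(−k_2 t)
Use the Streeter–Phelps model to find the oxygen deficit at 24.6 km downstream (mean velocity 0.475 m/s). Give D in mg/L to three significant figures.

Travel time t = x/v = 24.6 km / (0.475 m/s) = 24600 m / 0.475 m/s = 51790 s = 0.5994 d.
k_d L₀/(k_2−k_d) = 0.254×22.5/(0.400−0.254) = 5.715/0.1460 = 39.14 mg/L.
e^(−k_d t) = e^(−0.254×0.5994) = 0.8588; e^(−k_2 t) = e^(−0.400×0.5994) = 0.7868.
D = 39.14 × (0.8588 − 0.7868) + 2.82 × 0.7868 = 2.817 + 2.219 = 5.036 mg/L.

D ≈ 5.04 mg/L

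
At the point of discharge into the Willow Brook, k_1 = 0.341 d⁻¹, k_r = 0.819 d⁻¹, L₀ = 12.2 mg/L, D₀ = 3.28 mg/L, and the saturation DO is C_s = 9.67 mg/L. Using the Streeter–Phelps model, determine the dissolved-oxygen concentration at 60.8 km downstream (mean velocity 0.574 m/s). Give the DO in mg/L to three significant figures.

Travel time t = x/v = 60.8 km / (0.574 m/s) = 60800 m / 0.574 m/s = 105900 s = 1.226 d.
k_1 L₀/(k_r−k_1) = 0.341×12.2/(0.819−0.341) = 4.160/0.4780 = 8.703 mg/L.
e^(−k_1 t) = e^(−0.341×1.226) = 0.6583; e^(−k_r t) = e^(−0.819×1.226) = 0.3664.
D = 8.703 × (0.6583 − 0.3664) + 3.28 × 0.3664 = 2.541 + 1.202 = 3.743 mg/L.
DO = C_s − D = 9.67 − 3.743 = 5.927 mg/L.

DO ≈ 5.93 mg/L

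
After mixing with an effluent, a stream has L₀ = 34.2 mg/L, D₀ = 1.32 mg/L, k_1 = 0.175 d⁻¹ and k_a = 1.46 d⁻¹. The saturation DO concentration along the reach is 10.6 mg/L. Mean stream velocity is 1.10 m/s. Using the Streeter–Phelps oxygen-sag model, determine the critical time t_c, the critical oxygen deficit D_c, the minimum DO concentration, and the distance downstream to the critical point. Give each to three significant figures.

t_c ≈ 1.39 d; D_c ≈ 3.21 mg/L; min DO ≈ 7.39 mg/L; x_c ≈ 132 km

With k_a/k_1 = 8.343 and 1 − D₀(k_a−k_1)/(k_1 L₀) = 0.7166,
t_c = ln(8.343 × 0.7166) / (1.46 − 0.175) = ln(5.978) / 1.285 = 1.788/1.285 = 1.392 d.
L(t_c) = L₀ e^(−k_1 t_c) = 34.2 × 0.7839 = 26.81 mg/L, and at the critical point k_a D_c = k_1 L, so D_c = (0.175/1.46) × 26.81 = 3.213 mg/L.
Minimum DO = C_s − D_c = 10.6 − 3.213 = 7.387 mg/L.
x_c = v t_c = 1.10 m/s × 1.392 d × 86400 s/d = 132300 m ≈ 132 km.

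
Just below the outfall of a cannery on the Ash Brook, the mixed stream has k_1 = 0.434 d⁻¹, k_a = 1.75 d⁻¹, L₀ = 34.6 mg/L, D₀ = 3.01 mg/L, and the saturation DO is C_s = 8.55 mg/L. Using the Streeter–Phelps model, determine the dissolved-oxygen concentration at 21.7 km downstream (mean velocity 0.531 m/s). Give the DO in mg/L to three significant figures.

DO ≈ 2.93 mg/L

Travel time t = x/v = 21.7 km / (0.531 m/s) = 21700 m / 0.531 m/s = 40870 s = 0.4730 d.
k_1 L₀/(k_a−k_1) = 0.434×34.6/(1.75−0.434) = 15.02/1.316 = 11.41 mg/L.
e^(−k_1 t) = e^(−0.434×0.4730) = 0.8144; e^(−k_a t) = e^(−1.75×0.4730) = 0.4370.
D = 11.41 × (0.8144 − 0.4370) + 3.01 × 0.4370 = 4.306 + 1.315 = 5.622 mg/L.
DO = C_s − D = 8.55 − 5.622 = 2.928 mg/L.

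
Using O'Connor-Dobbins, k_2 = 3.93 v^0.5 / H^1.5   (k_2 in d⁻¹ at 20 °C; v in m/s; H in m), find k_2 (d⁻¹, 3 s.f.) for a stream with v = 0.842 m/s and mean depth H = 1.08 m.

k_2 ≈ 3.21 d⁻¹

k_2 = 3.93 × 0.842^0.5 / 1.08^1.5 = 3.93 × 0.9176 / 1.122 = 3.213 d⁻¹.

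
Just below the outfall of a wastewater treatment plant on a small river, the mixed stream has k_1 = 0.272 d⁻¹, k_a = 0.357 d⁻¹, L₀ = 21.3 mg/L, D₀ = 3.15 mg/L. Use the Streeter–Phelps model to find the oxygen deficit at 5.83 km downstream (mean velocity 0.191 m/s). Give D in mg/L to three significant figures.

Travel time t = x/v = 5.83 km / (0.191 m/s) = 5830 m / 0.191 m/s = 30520 s = 0.3533 d.
k_1 L₀/(k_a−k_1) = 0.272×21.3/(0.357−0.272) = 5.794/0.08500 = 68.16 mg/L.
e^(−k_1 t) = e^(−0.272×0.3533) = 0.9084; e^(−k_a t) = e^(−0.357×0.3533) = 0.8815.
D = 68.16 × (0.9084 − 0.8815) + 3.15 × 0.8815 = 1.832 + 2.777 = 4.608 mg/L.

D ≈ 4.61 mg/L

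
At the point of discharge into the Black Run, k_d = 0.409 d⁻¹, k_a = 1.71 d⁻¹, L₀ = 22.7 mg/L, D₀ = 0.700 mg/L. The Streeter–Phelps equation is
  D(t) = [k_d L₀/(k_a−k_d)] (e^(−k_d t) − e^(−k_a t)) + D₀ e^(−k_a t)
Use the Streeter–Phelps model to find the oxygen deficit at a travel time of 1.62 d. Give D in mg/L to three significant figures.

D ≈ 3.28 mg/L

k_d L₀/(k_a−k_d) = 0.409×22.7/(1.71−0.409) = 9.284/1.301 = 7.136 mg/L.
e^(−k_d t) = e^(−0.409×1.620) = 0.5155; e^(−k_a t) = e^(−1.71×1.620) = 0.06265.
D = 7.136 × (0.5155 − 0.06265) + 0.700 × 0.06265 = 3.232 + 0.04385 = 3.276 mg/L.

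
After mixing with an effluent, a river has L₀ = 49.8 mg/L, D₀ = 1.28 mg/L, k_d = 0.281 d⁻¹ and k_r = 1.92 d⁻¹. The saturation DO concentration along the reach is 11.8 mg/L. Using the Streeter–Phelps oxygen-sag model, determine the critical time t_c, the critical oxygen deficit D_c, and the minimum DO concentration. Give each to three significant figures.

t_c ≈ 1.07 d; D_c ≈ 5.39 mg/L; min DO ≈ 6.41 mg/L

With k_r/k_d = 6.833 and 1 − D₀(k_r−k_d)/(k_d L₀) = 0.8501,
t_c = ln(6.833 × 0.8501) / (1.92 − 0.281) = ln(5.808) / 1.639 = 1.759/1.639 = 1.073 d.
D_c = (k_d/k_r) L₀ e^(−k_d t_c) = (0.281/1.92) × 49.8 × e^(−0.281×1.073) = 0.1464 × 49.8 × 0.7396 = 5.391 mg/L.
Minimum DO = C_s − D_c = 11.8 − 5.391 = 6.409 mg/L.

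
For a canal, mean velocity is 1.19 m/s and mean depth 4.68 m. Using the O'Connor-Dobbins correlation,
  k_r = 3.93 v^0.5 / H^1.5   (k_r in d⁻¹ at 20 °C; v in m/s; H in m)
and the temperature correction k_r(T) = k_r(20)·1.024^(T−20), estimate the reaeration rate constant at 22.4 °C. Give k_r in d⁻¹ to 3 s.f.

k_r ≈ 0.448 d⁻¹

k_r(20) = 3.93 × 1.19^0.5 / 4.68^1.5 = 3.93 × 1.091 / 10.12 = 0.4234 d⁻¹.
k_r(22.4) = 0.4234 × 1.024^(22.4−20) = 0.4234 × 1.059 = 0.4482 d⁻¹.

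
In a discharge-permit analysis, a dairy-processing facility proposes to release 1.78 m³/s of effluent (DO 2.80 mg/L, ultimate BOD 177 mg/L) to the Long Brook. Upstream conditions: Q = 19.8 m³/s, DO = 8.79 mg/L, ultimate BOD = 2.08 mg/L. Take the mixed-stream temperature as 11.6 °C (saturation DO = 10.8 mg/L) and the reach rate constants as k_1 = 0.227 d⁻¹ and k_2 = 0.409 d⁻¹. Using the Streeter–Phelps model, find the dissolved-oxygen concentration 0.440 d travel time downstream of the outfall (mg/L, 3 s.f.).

Mixed DO = (19.8×8.79 + 1.78×2.80)/(19.8+1.78) = 179.0/21.58 = 8.296 mg/L.
Mixed L₀ = (19.8×2.08 + 1.78×177)/(21.58) = 356.2/21.58 = 16.51 mg/L.
Initial deficit D₀ = C_s − DO₀ = 10.8 − 8.296 = 2.504 mg/L.
D(0.440) = [0.227×16.51/(0.409−0.227)](e^(−0.227×0.440) − e^(−0.409×0.440)) + 2.504 e^(−0.409×0.440)
= 20.59 × (0.9049 − 0.8353) + 2.504 × 0.8353 = 3.526 mg/L.
DO = 10.8 − 3.526 = 7.274 mg/L.

DO ≈ 7.27 mg/L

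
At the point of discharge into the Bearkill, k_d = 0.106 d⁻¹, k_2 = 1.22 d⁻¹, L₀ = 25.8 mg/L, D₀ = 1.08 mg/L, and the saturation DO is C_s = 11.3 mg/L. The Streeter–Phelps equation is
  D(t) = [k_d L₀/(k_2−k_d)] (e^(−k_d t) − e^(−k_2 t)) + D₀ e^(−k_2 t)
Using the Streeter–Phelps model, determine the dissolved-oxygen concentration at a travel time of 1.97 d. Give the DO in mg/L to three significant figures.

k_d L₀/(k_2−k_d) = 0.106×25.8/(1.22−0.106) = 2.735/1.114 = 2.455 mg/L.
e^(−k_d t) = e^(−0.106×1.970) = 0.8115; e^(−k_2 t) = e^(−1.22×1.970) = 0.09041.
D = 2.455 × (0.8115 − 0.09041) + 1.08 × 0.09041 = 1.770 + 0.09764 = 1.868 mg/L.
DO = C_s − D = 11.3 − 1.868 = 9.432 mg/L.

DO ≈ 9.43 mg/L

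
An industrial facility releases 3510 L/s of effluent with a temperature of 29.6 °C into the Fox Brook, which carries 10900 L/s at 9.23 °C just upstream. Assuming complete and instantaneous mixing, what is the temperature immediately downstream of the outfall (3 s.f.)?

Flow-weighted mixing: C = (Q_r C_r + Q_w C_w)/(Q_r + Q_w)
= (10900×9.23 + 3510×29.6)/(10900 + 3510) = 204500/14410 = 14.19 °C.

14.2 °C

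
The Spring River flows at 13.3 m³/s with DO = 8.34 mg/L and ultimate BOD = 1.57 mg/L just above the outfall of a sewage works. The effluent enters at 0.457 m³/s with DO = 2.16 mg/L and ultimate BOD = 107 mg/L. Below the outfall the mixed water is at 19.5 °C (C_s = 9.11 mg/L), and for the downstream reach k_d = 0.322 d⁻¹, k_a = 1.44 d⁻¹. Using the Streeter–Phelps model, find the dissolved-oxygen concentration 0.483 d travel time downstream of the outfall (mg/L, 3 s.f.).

DO ≈ 8.10 mg/L

Mixed DO = (13.3×8.34 + 0.457×2.16)/(13.3+0.457) = 111.9/13.76 = 8.135 mg/L.
Mixed L₀ = (13.3×1.57 + 0.457×107)/(13.76) = 69.78/13.76 = 5.072 mg/L.
Initial deficit D₀ = C_s − DO₀ = 9.11 − 8.135 = 0.9753 mg/L.
D(0.483) = [0.322×5.072/(1.44−0.322)](e^(−0.322×0.483) − e^(−1.44×0.483)) + 0.9753 e^(−1.44×0.483)
= 1.461 × (0.8560 − 0.4988) + 0.9753 × 0.4988 = 1.008 mg/L.
DO = 9.11 − 1.008 = 8.102 mg/L.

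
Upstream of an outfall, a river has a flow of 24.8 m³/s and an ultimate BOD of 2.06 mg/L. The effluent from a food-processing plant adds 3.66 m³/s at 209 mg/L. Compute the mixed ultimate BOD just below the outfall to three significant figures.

28.7 mg/L

Flow-weighted mixing: C = (Q_r C_r + Q_w C_w)/(Q_r + Q_w)
= (24.8×2.06 + 3.66×209)/(24.8 + 3.66) = 816.0/28.46 = 28.67 mg/L.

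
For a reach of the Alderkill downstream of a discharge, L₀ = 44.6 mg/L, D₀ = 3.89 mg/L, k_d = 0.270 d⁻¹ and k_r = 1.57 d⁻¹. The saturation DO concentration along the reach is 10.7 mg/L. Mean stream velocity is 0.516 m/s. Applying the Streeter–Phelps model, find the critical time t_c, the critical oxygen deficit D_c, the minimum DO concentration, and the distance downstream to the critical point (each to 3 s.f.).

t_c ≈ 0.935 d; D_c ≈ 5.96 mg/L; min DO ≈ 4.74 mg/L; x_c ≈ 41.7 km

With k_r/k_d = 5.815 and 1 − D₀(k_r−k_d)/(k_d L₀) = 0.5801,
t_c = ln(5.815 × 0.5801) / (1.57 − 0.270) = ln(3.373) / 1.300 = 1.216/1.300 = 0.9352 d.
L(t_c) = L₀ e^(−k_d t_c) = 44.6 × 0.7769 = 34.65 mg/L, and at the critical point k_r D_c = k_d L, so D_c = (0.270/1.57) × 34.65 = 5.958 mg/L.
Minimum DO = C_s − D_c = 10.7 − 5.958 = 4.742 mg/L.
x_c = v t_c = 0.516 m/s × 0.9352 d × 86400 s/d = 41690 m ≈ 41.7 km.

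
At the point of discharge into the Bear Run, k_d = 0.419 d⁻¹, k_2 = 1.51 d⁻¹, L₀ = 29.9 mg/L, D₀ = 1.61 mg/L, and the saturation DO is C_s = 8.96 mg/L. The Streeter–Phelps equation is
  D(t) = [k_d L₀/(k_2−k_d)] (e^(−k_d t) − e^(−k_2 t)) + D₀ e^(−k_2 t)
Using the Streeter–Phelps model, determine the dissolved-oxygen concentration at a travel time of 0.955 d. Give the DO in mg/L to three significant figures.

DO ≈ 3.60 mg/L

k_d L₀/(k_2−k_d) = 0.419×29.9/(1.51−0.419) = 12.53/1.091 = 11.48 mg/L.
e^(−k_d t) = e^(−0.419×0.9550) = 0.6702; e^(−k_2 t) = e^(−1.51×0.9550) = 0.2364.
D = 11.48 × (0.6702 − 0.2364) + 1.61 × 0.2364 = 4.981 + 0.3807 = 5.362 mg/L.
DO = C_s − D = 8.96 − 5.362 = 3.598 mg/L.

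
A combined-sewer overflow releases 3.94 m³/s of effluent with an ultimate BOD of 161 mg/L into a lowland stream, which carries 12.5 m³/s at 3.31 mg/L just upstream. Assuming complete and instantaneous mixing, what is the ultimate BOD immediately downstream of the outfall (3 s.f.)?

41.1 mg/L

Flow-weighted mixing: C = (Q_r C_r + Q_w C_w)/(Q_r + Q_w)
= (12.5×3.31 + 3.94×161)/(12.5 + 3.94) = 675.7/16.44 = 41.10 mg/L.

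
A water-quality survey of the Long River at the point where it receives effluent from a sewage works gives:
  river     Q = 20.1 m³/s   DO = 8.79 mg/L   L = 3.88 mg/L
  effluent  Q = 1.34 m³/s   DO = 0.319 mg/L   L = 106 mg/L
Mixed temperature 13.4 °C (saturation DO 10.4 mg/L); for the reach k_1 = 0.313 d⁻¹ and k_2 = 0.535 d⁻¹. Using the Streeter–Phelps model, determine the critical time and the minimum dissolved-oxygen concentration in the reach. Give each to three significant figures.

t_c ≈ 1.69 d; minimum DO ≈ 6.87 mg/L

Mixed DO = (20.1×8.79 + 1.34×0.319)/(20.1+1.34) = 177.1/21.44 = 8.261 mg/L.
Mixed L₀ = (20.1×3.88 + 1.34×106)/(21.44) = 220.0/21.44 = 10.26 mg/L.
Initial deficit D₀ = C_s − DO₀ = 10.4 − 8.261 = 2.139 mg/L.
t_c = (1/0.2220) ln[(0.535/0.313)(1 − 2.139×0.2220/(0.313×10.26))] = 4.505 × ln(1.457) = 1.694 d.
D_c = (0.313/0.535) × 10.26 × e^(−0.313×1.694) = 0.5850 × 10.26 × 0.5885 = 3.533 mg/L.
Minimum DO = 10.4 − 3.533 = 6.867 mg/L.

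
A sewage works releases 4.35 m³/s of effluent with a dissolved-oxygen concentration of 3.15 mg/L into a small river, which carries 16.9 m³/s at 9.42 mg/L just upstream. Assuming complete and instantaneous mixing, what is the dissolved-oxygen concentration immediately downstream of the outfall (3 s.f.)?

Flow-weighted mixing: C = (Q_r C_r + Q_w C_w)/(Q_r + Q_w)
= (16.9×9.42 + 4.35×3.15)/(16.9 + 4.35) = 172.9/21.25 = 8.136 mg/L.

8.14 mg/L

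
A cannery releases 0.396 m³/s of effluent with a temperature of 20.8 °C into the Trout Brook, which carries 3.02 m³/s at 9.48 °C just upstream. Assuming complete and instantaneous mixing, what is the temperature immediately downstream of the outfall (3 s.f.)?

10.8 °C

Flow-weighted mixing: C = (Q_r C_r + Q_w C_w)/(Q_r + Q_w)
= (3.02×9.48 + 0.396×20.8)/(3.02 + 0.396) = 36.87/3.416 = 10.79 °C.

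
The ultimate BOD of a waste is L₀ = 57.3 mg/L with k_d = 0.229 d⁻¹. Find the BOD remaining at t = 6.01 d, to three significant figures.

L_t = L₀ e^(−k_d t) = 57.3 × e^(−0.229×6.01) = 57.3 × 0.2525 = 14.47 mg/L.

L ≈ 14.5 mg/L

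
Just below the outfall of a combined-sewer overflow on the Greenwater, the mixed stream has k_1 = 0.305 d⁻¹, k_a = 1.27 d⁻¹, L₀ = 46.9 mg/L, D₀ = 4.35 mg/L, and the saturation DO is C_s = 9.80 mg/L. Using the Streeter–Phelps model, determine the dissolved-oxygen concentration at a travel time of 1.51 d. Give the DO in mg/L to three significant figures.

DO ≈ 1.99 mg/L

k_1 L₀/(k_a−k_1) = 0.305×46.9/(1.27−0.305) = 14.30/0.9650 = 14.82 mg/L.
e^(−k_1 t) = e^(−0.305×1.510) = 0.6309; e^(−k_a t) = e^(−1.27×1.510) = 0.1469.
D = 14.82 × (0.6309 − 0.1469) + 4.35 × 0.1469 = 7.174 + 0.6392 = 7.814 mg/L.
DO = C_s − D = 9.80 − 7.814 = 1.986 mg/L.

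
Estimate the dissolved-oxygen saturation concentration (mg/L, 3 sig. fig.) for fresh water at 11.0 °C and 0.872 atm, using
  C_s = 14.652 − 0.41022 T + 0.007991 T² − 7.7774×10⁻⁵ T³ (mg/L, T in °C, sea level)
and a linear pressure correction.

C_s ≈ 9.59 mg/L

At sea level: C_s = 14.652 − 0.41022×11.0 + 0.007991×11.0² − 7.7774×10⁻⁵×11.0³ = 11.00 mg/L.
Pressure correction: C_s' = 11.00 × 0.872 = 9.595 mg/L.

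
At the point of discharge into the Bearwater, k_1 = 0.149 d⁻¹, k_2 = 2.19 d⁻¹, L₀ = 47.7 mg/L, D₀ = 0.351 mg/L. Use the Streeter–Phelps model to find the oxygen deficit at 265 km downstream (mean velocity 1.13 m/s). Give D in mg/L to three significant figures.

Travel time t = x/v = 265 km / (1.13 m/s) = 265000 m / 1.13 m/s = 234500 s = 2.714 d.
k_1 L₀/(k_2−k_1) = 0.149×47.7/(2.19−0.149) = 7.107/2.041 = 3.482 mg/L.
e^(−k_1 t) = e^(−0.149×2.714) = 0.6674; e^(−k_2 t) = e^(−2.19×2.714) = 0.002621.
D = 3.482 × (0.6674 − 0.002621) + 0.351 × 0.002621 = 2.315 + 0.0009199 = 2.316 mg/L.

D ≈ 2.32 mg/L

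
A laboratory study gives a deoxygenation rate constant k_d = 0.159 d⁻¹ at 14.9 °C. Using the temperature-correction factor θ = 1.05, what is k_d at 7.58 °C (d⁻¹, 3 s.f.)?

k_d(T₂) = k_d(T₁) · θ^(T₂−T₁) = 0.159 × 1.05^(7.58−14.9)
= 0.159 × 1.05^-7.32 = 0.159 × 0.6997 = 0.1112 d⁻¹.

k_d ≈ 0.111 d⁻¹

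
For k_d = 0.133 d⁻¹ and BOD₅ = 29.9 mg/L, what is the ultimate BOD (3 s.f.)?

BOD₅ = L₀(1 − e^(−5k_d)) ⇒ L₀ = BOD₅ / (1 − e^(−5×0.133))
= 29.9 / (1 − 0.5143) = 29.9 / 0.4857 = 61.56 mg/L.

L₀ ≈ 61.6 mg/L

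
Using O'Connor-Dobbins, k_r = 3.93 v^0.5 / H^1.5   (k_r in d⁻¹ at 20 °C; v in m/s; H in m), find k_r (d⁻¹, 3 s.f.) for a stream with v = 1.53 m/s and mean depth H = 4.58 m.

k_r ≈ 0.496 d⁻¹

k_r = 3.93 × 1.53^0.5 / 4.58^1.5 = 3.93 × 1.237 / 9.802 = 0.4960 d⁻¹.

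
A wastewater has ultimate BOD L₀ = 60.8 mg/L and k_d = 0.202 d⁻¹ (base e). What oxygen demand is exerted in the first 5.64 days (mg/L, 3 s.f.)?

y_t = L₀(1 − e^(−k_d t)) = 60.8 × (1 − e^(−0.202×5.64))
= 60.8 × (1 − 0.3200) = 60.8 × 0.6800 = 41.34 mg/L.

y ≈ 41.3 mg/L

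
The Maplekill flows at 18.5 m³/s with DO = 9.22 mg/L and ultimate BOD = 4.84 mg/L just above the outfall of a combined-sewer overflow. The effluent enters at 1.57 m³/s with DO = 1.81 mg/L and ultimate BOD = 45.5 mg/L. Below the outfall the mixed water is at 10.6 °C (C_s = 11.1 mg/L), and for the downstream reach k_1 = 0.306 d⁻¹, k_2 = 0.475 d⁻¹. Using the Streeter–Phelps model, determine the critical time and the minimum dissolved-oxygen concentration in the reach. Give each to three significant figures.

Mixed DO = (18.5×9.22 + 1.57×1.81)/(18.5+1.57) = 173.4/20.07 = 8.640 mg/L.
Mixed L₀ = (18.5×4.84 + 1.57×45.5)/(20.07) = 161.0/20.07 = 8.021 mg/L.
Initial deficit D₀ = C_s − DO₀ = 11.1 − 8.640 = 2.460 mg/L.
t_c = (1/0.1690) ln[(0.475/0.306)(1 − 2.460×0.1690/(0.306×8.021))] = 5.917 × ln(1.289) = 1.504 d.
D_c = (0.306/0.475) × 8.021 × e^(−0.306×1.504) = 0.6442 × 8.021 × 0.6312 = 3.261 mg/L.
Minimum DO = 11.1 − 3.261 = 7.839 mg/L.

t_c ≈ 1.50 d; minimum DO ≈ 7.84 mg/L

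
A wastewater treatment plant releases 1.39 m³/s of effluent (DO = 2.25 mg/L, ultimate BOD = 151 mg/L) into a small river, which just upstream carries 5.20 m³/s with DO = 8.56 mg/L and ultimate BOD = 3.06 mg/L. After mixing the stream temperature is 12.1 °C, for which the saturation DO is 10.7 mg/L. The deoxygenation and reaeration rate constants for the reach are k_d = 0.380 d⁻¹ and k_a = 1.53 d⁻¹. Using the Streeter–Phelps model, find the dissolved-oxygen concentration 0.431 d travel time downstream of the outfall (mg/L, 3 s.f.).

Mixed DO = (5.20×8.56 + 1.39×2.25)/(5.20+1.39) = 47.64/6.590 = 7.229 mg/L.
Mixed L₀ = (5.20×3.06 + 1.39×151)/(6.590) = 225.8/6.590 = 34.26 mg/L.
Initial deficit D₀ = C_s − DO₀ = 10.7 − 7.229 = 3.471 mg/L.
D(0.431) = [0.380×34.26/(1.53−0.380)](e^(−0.380×0.431) − e^(−1.53×0.431)) + 3.471 e^(−1.53×0.431)
= 11.32 × (0.8489 − 0.5171) + 3.471 × 0.5171 = 5.551 mg/L.
DO = 10.7 − 5.551 = 5.149 mg/L.

DO ≈ 5.15 mg/L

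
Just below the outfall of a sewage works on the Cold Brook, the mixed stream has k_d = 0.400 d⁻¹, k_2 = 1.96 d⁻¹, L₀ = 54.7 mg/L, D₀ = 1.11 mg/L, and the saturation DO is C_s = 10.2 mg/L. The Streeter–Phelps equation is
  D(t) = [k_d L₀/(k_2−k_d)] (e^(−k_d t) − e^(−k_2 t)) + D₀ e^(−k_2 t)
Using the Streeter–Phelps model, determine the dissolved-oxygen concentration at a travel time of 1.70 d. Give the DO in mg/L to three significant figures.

k_d L₀/(k_2−k_d) = 0.400×54.7/(1.96−0.400) = 21.88/1.560 = 14.03 mg/L.
e^(−k_d t) = e^(−0.400×1.700) = 0.5066; e^(−k_2 t) = e^(−1.96×1.700) = 0.03572.
D = 14.03 × (0.5066 − 0.03572) + 1.11 × 0.03572 = 6.605 + 0.03965 = 6.644 mg/L.
DO = C_s − D = 10.2 − 6.644 = 3.556 mg/L.

DO ≈ 3.56 mg/L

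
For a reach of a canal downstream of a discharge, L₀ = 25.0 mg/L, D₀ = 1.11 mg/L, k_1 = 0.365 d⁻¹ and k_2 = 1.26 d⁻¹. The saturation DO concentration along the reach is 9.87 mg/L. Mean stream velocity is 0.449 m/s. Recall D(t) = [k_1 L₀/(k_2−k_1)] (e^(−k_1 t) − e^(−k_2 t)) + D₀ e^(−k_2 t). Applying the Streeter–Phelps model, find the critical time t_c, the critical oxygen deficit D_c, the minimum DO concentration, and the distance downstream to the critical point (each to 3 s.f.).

t_c ≈ 1.26 d; D_c ≈ 4.58 mg/L; min DO ≈ 5.29 mg/L; x_c ≈ 48.7 km

With k_2/k_1 = 3.452 and 1 − D₀(k_2−k_1)/(k_1 L₀) = 0.8911,
t_c = ln(3.452 × 0.8911) / (1.26 − 0.365) = ln(3.076) / 0.8950 = 1.124/0.8950 = 1.256 d.
L(t_c) = L₀ e^(−k_1 t_c) = 25.0 × 0.6324 = 15.81 mg/L, and at the critical point k_2 D_c = k_1 L, so D_c = (0.365/1.26) × 15.81 = 4.580 mg/L.
Minimum DO = C_s − D_c = 9.87 − 4.580 = 5.290 mg/L.
x_c = v t_c = 0.449 m/s × 1.256 d × 86400 s/d = 48710 m ≈ 48.7 km.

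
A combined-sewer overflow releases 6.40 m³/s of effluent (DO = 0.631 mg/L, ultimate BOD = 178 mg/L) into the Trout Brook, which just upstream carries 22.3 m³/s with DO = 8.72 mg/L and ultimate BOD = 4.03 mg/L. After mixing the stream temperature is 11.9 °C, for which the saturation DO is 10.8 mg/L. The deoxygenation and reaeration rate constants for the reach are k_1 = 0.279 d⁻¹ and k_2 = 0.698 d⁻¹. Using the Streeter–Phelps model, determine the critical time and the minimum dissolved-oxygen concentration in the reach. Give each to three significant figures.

t_c ≈ 1.84 d; minimum DO ≈ 0.553 mg/L

Mixed DO = (22.3×8.72 + 6.40×0.631)/(22.3+6.40) = 198.5/28.70 = 6.916 mg/L.
Mixed L₀ = (22.3×4.03 + 6.40×178)/(28.70) = 1229/28.70 = 42.82 mg/L.
Initial deficit D₀ = C_s − DO₀ = 10.8 − 6.916 = 3.884 mg/L.
t_c = (1/0.4190) ln[(0.698/0.279)(1 − 3.884×0.4190/(0.279×42.82))] = 2.387 × ln(2.161) = 1.839 d.
D_c = (0.279/0.698) × 42.82 × e^(−0.279×1.839) = 0.3997 × 42.82 × 0.5986 = 10.25 mg/L.
Minimum DO = 10.8 − 10.25 = 0.5529 mg/L.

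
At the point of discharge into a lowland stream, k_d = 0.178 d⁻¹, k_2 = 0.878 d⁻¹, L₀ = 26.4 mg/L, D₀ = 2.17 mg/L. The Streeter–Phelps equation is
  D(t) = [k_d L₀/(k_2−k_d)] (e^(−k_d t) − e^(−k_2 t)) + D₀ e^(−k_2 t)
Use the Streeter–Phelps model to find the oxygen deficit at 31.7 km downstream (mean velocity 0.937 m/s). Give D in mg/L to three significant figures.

Travel time t = x/v = 31.7 km / (0.937 m/s) = 31700 m / 0.937 m/s = 33830 s = 0.3916 d.
k_d L₀/(k_2−k_d) = 0.178×26.4/(0.878−0.178) = 4.699/0.7000 = 6.713 mg/L.
e^(−k_d t) = e^(−0.178×0.3916) = 0.9327; e^(−k_2 t) = e^(−0.878×0.3916) = 0.7091.
D = 6.713 × (0.9327 − 0.7091) + 2.17 × 0.7091 = 1.501 + 1.539 = 3.040 mg/L.

D ≈ 3.04 mg/L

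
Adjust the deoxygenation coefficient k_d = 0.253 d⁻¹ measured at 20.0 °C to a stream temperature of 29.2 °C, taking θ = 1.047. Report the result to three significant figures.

k_d ≈ 0.386 d⁻¹

k_d(T₂) = k_d(T₁) · θ^(T₂−T₁) = 0.253 × 1.047^(29.2−20.0)
= 0.253 × 1.047^9.20 = 0.253 × 1.526 = 0.3860 d⁻¹.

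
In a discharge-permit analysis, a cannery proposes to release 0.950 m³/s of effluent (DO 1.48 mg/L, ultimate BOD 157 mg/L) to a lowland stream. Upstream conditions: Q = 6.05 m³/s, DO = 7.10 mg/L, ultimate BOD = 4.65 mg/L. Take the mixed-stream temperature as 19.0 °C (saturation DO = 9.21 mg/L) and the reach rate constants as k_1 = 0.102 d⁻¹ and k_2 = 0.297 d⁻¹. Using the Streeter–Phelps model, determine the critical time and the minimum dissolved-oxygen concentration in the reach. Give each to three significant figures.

Mixed DO = (6.05×7.10 + 0.950×1.48)/(6.05+0.950) = 44.36/7.000 = 6.337 mg/L.
Mixed L₀ = (6.05×4.65 + 0.950×157)/(7.000) = 177.3/7.000 = 25.33 mg/L.
Initial deficit D₀ = C_s − DO₀ = 9.21 − 6.337 = 2.873 mg/L.
t_c = (1/0.1950) ln[(0.297/0.102)(1 − 2.873×0.1950/(0.102×25.33))] = 5.128 × ln(2.280) = 4.227 d.
D_c = (0.102/0.297) × 25.33 × e^(−0.102×4.227) = 0.3434 × 25.33 × 0.6497 = 5.651 mg/L.
Minimum DO = 9.21 − 5.651 = 3.559 mg/L.

t_c ≈ 4.23 d; minimum DO ≈ 3.56 mg/L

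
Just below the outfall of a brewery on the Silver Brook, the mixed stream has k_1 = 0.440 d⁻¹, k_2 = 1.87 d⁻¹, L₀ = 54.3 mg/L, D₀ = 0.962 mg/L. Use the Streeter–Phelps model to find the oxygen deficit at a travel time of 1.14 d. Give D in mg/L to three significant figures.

k_1 L₀/(k_2−k_1) = 0.440×54.3/(1.87−0.440) = 23.89/1.430 = 16.71 mg/L.
e^(−k_1 t) = e^(−0.440×1.140) = 0.6056; e^(−k_2 t) = e^(−1.87×1.140) = 0.1186.
D = 16.71 × (0.6056 − 0.1186) + 0.962 × 0.1186 = 8.136 + 0.1141 = 8.250 mg/L.

D ≈ 8.25 mg/L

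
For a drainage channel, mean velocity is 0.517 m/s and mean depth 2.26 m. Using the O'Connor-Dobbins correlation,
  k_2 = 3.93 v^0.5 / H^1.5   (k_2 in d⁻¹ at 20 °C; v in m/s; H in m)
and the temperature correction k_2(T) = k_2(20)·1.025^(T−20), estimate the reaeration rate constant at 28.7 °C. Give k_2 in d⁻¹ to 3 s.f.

k_2 ≈ 1.03 d⁻¹

k_2(20) = 3.93 × 0.517^0.5 / 2.26^1.5 = 3.93 × 0.7190 / 3.398 = 0.8317 d⁻¹.
k_2(28.7) = 0.8317 × 1.025^(28.7−20) = 0.8317 × 1.240 = 1.031 d⁻¹.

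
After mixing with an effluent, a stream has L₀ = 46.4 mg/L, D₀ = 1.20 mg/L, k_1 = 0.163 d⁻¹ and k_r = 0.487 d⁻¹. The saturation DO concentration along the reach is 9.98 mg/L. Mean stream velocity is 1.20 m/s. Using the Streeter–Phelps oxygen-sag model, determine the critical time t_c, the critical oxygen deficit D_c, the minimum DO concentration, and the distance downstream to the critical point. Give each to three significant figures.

t_c = [1/(k_r−k_1)] ln[(k_r/k_1)(1 − D₀(k_r−k_1)/(k_1 L₀))]
= [1/(0.487−0.163)] ln[(0.487/0.163)(1 − 1.20×0.3240/(0.163×46.4))]
= (1/0.3240) ln[2.988 × 0.9486] = 3.086 × ln(2.834) = 3.086 × 1.042 = 3.215 d.
D_c = (k_1/k_r) L₀ e^(−k_1 t_c) = (0.163/0.487) × 46.4 × e^(−0.163×3.215) = 0.3347 × 46.4 × 0.5921 = 9.195 mg/L.
Minimum DO = C_s − D_c = 9.98 − 9.195 = 0.7846 mg/L.
x_c = v t_c = 1.20 m/s × 3.215 d × 86400 s/d = 333400 m ≈ 333 km.

t_c ≈ 3.22 d; D_c ≈ 9.20 mg/L; min DO ≈ 0.785 mg/L; x_c ≈ 333 km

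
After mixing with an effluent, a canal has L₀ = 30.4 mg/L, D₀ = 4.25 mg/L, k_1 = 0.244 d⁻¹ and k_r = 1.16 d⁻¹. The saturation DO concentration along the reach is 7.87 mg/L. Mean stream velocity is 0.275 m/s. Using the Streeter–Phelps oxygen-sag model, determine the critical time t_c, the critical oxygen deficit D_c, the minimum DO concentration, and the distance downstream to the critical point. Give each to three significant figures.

With k_r/k_1 = 4.754 and 1 − D₀(k_r−k_1)/(k_1 L₀) = 0.4752,
t_c = ln(4.754 × 0.4752) / (1.16 − 0.244) = ln(2.259) / 0.9160 = 0.8149/0.9160 = 0.8896 d.
L(t_c) = L₀ e^(−k_1 t_c) = 30.4 × 0.8049 = 24.47 mg/L, and at the critical point k_r D_c = k_1 L, so D_c = (0.244/1.16) × 24.47 = 5.147 mg/L.
Minimum DO = C_s − D_c = 7.87 − 5.147 = 2.723 mg/L.
x_c = v t_c = 0.275 m/s × 0.8896 d × 86400 s/d = 21140 m ≈ 21.1 km.

t_c ≈ 0.890 d; D_c ≈ 5.15 mg/L; min DO ≈ 2.72 mg/L; x_c ≈ 21.1 km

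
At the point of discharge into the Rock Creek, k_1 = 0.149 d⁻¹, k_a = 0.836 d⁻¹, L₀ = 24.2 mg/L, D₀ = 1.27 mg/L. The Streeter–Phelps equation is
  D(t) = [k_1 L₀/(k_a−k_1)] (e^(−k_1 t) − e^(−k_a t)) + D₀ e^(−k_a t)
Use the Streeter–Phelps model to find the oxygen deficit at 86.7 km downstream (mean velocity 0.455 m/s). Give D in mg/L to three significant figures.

Travel time t = x/v = 86.7 km / (0.455 m/s) = 86700 m / 0.455 m/s = 190500 s = 2.205 d.
k_1 L₀/(k_a−k_1) = 0.149×24.2/(0.836−0.149) = 3.606/0.6870 = 5.249 mg/L.
e^(−k_1 t) = e^(−0.149×2.205) = 0.7199; e^(−k_a t) = e^(−0.836×2.205) = 0.1582.
D = 5.249 × (0.7199 − 0.1582) + 1.27 × 0.1582 = 2.948 + 0.2009 = 3.149 mg/L.

D ≈ 3.15 mg/L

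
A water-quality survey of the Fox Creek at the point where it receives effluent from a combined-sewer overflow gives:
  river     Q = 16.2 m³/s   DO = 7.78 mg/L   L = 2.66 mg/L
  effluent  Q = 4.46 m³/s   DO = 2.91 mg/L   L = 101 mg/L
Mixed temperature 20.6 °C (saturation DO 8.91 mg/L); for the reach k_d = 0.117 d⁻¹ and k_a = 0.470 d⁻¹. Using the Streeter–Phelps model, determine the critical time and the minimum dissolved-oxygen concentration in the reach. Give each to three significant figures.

Mixed DO = (16.2×7.78 + 4.46×2.91)/(16.2+4.46) = 139.0/20.66 = 6.729 mg/L.
Mixed L₀ = (16.2×2.66 + 4.46×101)/(20.66) = 493.6/20.66 = 23.89 mg/L.
Initial deficit D₀ = C_s − DO₀ = 8.91 − 6.729 = 2.181 mg/L.
t_c = (1/0.3530) ln[(0.470/0.117)(1 − 2.181×0.3530/(0.117×23.89))] = 2.833 × ln(2.910) = 3.026 d.
D_c = (0.117/0.470) × 23.89 × e^(−0.117×3.026) = 0.2489 × 23.89 × 0.7018 = 4.174 mg/L.
Minimum DO = 8.91 − 4.174 = 4.736 mg/L.

t_c ≈ 3.03 d; minimum DO ≈ 4.74 mg/L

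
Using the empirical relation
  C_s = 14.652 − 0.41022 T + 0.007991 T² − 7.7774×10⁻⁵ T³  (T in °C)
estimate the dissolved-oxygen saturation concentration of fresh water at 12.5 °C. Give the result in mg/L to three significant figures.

C_s ≈ 10.6 mg/L

C_s = 14.652 − 0.41022×12.5 + 0.007991×12.5² − 7.7774×10⁻⁵×12.5³ = 10.62 mg/L.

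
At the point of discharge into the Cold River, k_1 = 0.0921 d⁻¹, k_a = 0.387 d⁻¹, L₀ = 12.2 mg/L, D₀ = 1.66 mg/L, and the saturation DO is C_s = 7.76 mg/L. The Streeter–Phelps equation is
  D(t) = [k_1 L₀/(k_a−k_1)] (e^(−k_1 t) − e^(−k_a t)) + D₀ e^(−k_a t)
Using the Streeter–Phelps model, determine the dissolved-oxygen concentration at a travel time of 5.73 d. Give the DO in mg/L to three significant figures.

DO ≈ 5.75 mg/L

k_1 L₀/(k_a−k_1) = 0.0921×12.2/(0.387−0.0921) = 1.124/0.2949 = 3.810 mg/L.
e^(−k_1 t) = e^(−0.0921×5.730) = 0.5899; e^(−k_a t) = e^(−0.387×5.730) = 0.1089.
D = 3.810 × (0.5899 − 0.1089) + 1.66 × 0.1089 = 1.833 + 0.1807 = 2.014 mg/L.
DO = C_s − D = 7.76 − 2.014 = 5.746 mg/L.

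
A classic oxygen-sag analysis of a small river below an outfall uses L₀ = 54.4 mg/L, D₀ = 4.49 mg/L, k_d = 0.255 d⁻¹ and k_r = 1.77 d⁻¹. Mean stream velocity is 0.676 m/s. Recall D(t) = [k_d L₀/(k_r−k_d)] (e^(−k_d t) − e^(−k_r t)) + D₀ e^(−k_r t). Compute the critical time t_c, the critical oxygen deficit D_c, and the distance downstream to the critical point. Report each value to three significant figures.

t_c ≈ 0.834 d; D_c ≈ 6.34 mg/L; x_c ≈ 48.7 km

At the critical point dD/dt = 0, so k_d L₀ e^(−k_d t) = k_r D. Substituting D(t) from the Streeter–Phelps equation and solving for t gives
t_c = ln[(k_r/k_d)(1 − D₀(k_r−k_d)/(k_d L₀))] / (k_r−k_d).
Here k_r−k_d = 1.515 d⁻¹ and 1 − D₀(k_r−k_d)/(k_d L₀) = 1 − 4.49×1.515/(0.255×54.4) = 0.5096, so
t_c = ln(6.941 × 0.5096) / 1.515 = 1.263 / 1.515 = 0.8339 d.
L(t_c) = L₀ e^(−k_d t_c) = 54.4 × 0.8084 = 43.98 mg/L, and at the critical point k_r D_c = k_d L, so D_c = (0.255/1.77) × 43.98 = 6.336 mg/L.
x_c = v t_c = 0.676 m/s × 0.8339 d × 86400 s/d = 48710 m ≈ 48.7 km.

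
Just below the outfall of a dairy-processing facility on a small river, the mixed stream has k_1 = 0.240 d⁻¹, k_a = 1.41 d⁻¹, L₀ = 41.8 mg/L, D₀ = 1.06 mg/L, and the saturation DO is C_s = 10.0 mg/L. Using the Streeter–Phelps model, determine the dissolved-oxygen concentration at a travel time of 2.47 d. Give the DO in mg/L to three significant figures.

DO ≈ 5.49 mg/L

k_1 L₀/(k_a−k_1) = 0.240×41.8/(1.41−0.240) = 10.03/1.170 = 8.574 mg/L.
e^(−k_1 t) = e^(−0.240×2.470) = 0.5528; e^(−k_a t) = e^(−1.41×2.470) = 0.03072.
D = 8.574 × (0.5528 − 0.03072) + 1.06 × 0.03072 = 4.476 + 0.03257 = 4.509 mg/L.
DO = C_s − D = 10.0 − 4.509 = 5.491 mg/L.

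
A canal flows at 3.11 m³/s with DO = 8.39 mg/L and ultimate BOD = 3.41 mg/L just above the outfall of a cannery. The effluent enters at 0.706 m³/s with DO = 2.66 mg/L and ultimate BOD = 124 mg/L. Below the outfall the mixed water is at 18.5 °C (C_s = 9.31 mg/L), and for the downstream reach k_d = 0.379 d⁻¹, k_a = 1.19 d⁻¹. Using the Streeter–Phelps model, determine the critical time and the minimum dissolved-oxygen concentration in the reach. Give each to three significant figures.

t_c ≈ 1.19 d; minimum DO ≈ 4.09 mg/L

Mixed DO = (3.11×8.39 + 0.706×2.66)/(3.11+0.706) = 27.97/3.816 = 7.330 mg/L.
Mixed L₀ = (3.11×3.41 + 0.706×124)/(3.816) = 98.15/3.816 = 25.72 mg/L.
Initial deficit D₀ = C_s − DO₀ = 9.31 − 7.330 = 1.980 mg/L.
t_c = (1/0.8110) ln[(1.19/0.379)(1 − 1.980×0.8110/(0.379×25.72))] = 1.233 × ln(2.623) = 1.189 d.
D_c = (0.379/1.19) × 25.72 × e^(−0.379×1.189) = 0.3185 × 25.72 × 0.6373 = 5.220 mg/L.
Minimum DO = 9.31 − 5.220 = 4.090 mg/L.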